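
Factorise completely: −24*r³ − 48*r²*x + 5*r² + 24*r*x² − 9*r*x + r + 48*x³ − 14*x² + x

−(3*r + 6*x − 1)*(8*r − 8*x + 1)*(r + x)

Group: 8*r*(−3*r² − 9*r*x + r − 6*x² + x) + (−8*x + 1)*(−3*r² − 9*r*x + r − 6*x² + x); both groups contain (−3*r² − 9*r*x + r − 6*x² + x), so (8*r − 8*x + 1) is a factor with cofactor −3*r² − 9*r*x + r − 6*x² + x.
The cofactor groups again: −3*r² − 9*r*x + r − 6*x² + x = −3*r*(r + x) + (−6*x + 1)*(r + x); both groups contain (r + x), giving −(3*r + 6*x − 1)*(r + x).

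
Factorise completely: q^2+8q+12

Two integers with product 12 and sum 8 are 6 and 2.

(q+2)(q+6)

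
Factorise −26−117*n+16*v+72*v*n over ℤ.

Group as (72*v*n+16*v) + (−117*n−26) = 8*v*(9*n+2) − 13*(9*n+2).
Both groups share the factor (9*n+2).

(8*v−13)*(9*n+2)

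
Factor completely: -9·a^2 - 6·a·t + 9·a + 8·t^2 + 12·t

Group: -3·a·(3·a - 2·t - 3) - 4·t·(3·a - 2·t - 3); both groups contain (3·a - 2·t - 3).

-(3·a + 4·t)·(3·a - 2·t - 3)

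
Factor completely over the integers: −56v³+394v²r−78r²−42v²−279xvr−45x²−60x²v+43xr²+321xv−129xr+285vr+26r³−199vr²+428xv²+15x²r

Group: 15x(−4xv+xr−3x+28v²−15vr+21v+2r²−6r) + (−2v+13r)(−4xv+xr−3x+28v²−15vr+21v+2r²−6r); both groups contain (−4xv+xr−3x+28v²−15vr+21v+2r²−6r), so (15x−2v+13r) is a factor with cofactor −4xv+xr−3x+28v²−15vr+21v+2r²−6r.
The cofactor groups again: −4xv+xr−3x+28v²−15vr+21v+2r²−6r = −x(4v−r+3) + (7v−2r)(4v−r+3); both groups contain (4v−r+3), giving −(x−7v+2r)(4v−r+3).

−(4v−r+3)(15x−2v+13r)(x−7v+2r)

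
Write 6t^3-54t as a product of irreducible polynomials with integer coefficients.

Pull out the common factor 6t; t^2-9 is a difference of squares.

6t(t+3)(t-3)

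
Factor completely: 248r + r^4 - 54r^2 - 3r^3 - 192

(r + 8)(r - 1)(r - 4)(r - 6)

Among the possible rational roots, r = -8 is a root, so (r + 8) divides it; the quotient is r^3 - 11r^2 + 34r - 24.
Continuing, r = 1 is a root, so (r - 1) divides it; the quotient is r^2 - 10r + 24.
The remaining quadratic factors as (r - 4)(r - 6).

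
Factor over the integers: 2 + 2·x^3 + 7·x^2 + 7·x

Among the possible rational roots, x = -1 is a root, so (x + 1) divides it; the quotient is 2·x^2 + 5·x + 2.
The remaining quadratic factors as (x + 2)(2·x + 1).

(2·x + 1)·(x + 1)·(x + 2)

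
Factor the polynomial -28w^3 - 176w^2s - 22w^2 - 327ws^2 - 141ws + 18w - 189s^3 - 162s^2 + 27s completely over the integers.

-(2w + 3s)(2w + 7s - 1)(7w + 9s + 9)

Group: 2w(-14w^2 - 39ws - 18w - 27s^2 - 27s) + (7s - 1)(-14w^2 - 39ws - 18w - 27s^2 - 27s); both groups contain (-14w^2 - 39ws - 18w - 27s^2 - 27s), so (2w + 7s - 1) is a factor with cofactor -14w^2 - 39ws - 18w - 27s^2 - 27s.
The cofactor groups again: -14w^2 - 39ws - 18w - 27s^2 - 27s = -7w(2w + 3s) + (-9s - 9)(2w + 3s); both groups contain (2w + 3s), giving -(7w + 9s + 9)(2w + 3s).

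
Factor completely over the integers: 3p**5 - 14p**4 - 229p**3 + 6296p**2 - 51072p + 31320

(3p - 2)(p + 15)(p - 9)(p**2 - 10p + 116)

Trying the rational-root candidates, p = -15 is a root, so (p + 15) divides it; the quotient is 3p**4 - 59p**3 + 656p**2 - 3544p + 2088.
Continuing, p = 2/3 is a root, giving the factor (3p - 2) and quotient p**3 - 19p**2 + 206p - 1044.
Next, p = 9 is a root, giving the factor (p - 9) and quotient p**2 - 10p + 116.
The quadratic p**2 - 10p + 116 has discriminant -364 < 0 and is irreducible over ℤ.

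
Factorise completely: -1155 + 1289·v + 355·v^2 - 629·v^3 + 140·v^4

Trying the rational-root candidates, v = 1 is a root, so (v - 1) is a factor; dividing leaves 140·v^3 - 489·v^2 - 134·v + 1155.
Then v = 15/7 is a root, so (7·v - 15) divides it; the quotient is 20·v^2 - 27·v - 77.
The remaining quadratic factors as (5·v + 7)(4·v - 11).

(4·v - 11)·(5·v + 7)·(7·v - 15)·(v - 1)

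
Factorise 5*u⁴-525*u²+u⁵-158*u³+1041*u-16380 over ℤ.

(u+13)*(u+7)*(u-12)*(u²-3*u+15)

Among the possible rational roots, u = -13 is a root, so (u+13) divides it; the quotient is u⁴-8*u³-54*u²+177*u-1260.
Next, u = -7 is a root, so (u+7) divides it; the quotient is u³-15*u²+51*u-180.
Continuing, u = 12 is a root, giving the factor (u-12) and quotient u²-3*u+15.
The quadratic u²-3*u+15 has discriminant -51 < 0 and is irreducible over ℤ.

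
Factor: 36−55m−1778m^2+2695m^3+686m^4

(2m+9)(7m+1)(7m−1)(7m−4)

By the rational root theorem, m = −1/7 is a root, so (7m+1) divides it; the quotient is 98m^3+371m^2−307m+36.
Next, m = −9/2 is a root, so (2m+9) is a factor; dividing leaves 49m^2−35m+4.
The remaining quadratic factors as (7m−1)(7m−4).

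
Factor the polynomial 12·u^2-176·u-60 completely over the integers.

Pull out the common factor 4, then factor the remaining trinomial.

4·(3·u+1)·(u-15)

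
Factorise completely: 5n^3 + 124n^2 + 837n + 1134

Among the possible rational roots, n = −9/5 is a root, giving the factor (5n + 9) and quotient n^2 + 23n + 126.
The remaining quadratic factors as (n + 9)(n + 14).

(5n + 9)(n + 14)(n + 9)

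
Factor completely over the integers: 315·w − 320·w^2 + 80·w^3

5·w·(4·w − 7)·(4·w − 9)

Pull out the common factor 5·w, then factor the remaining trinomial.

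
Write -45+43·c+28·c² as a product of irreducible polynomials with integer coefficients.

Need a pair with product 28·(-45) = -1260 and sum 43: that's 63 and -20.
Split the middle term: 28·c²+63·c - 20·c-45 = 7·c·(4·c+9) - 5·(4·c+9).

(4·c+9)·(7·c-5)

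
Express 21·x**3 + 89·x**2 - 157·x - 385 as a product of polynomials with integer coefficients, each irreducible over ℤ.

(3·x - 7)·(7·x + 11)·(x + 5)

Trying the rational-root candidates, x = 7/3 is a root, giving the factor (3·x - 7) and quotient 7·x**2 + 46·x + 55.
The remaining quadratic factors as (x + 5)(7·x + 11).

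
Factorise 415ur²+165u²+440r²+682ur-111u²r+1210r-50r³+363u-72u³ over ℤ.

-(3u-5r-11)(8u-r+11)(3u+10r)

Group: 3u(-24u²-77ur-33u+10r²-110r) + (-5r-11)(-24u²-77ur-33u+10r²-110r); both groups contain (-24u²-77ur-33u+10r²-110r), so (3u-5r-11) is a factor with cofactor -24u²-77ur-33u+10r²-110r.
The cofactor groups again: -24u²-77ur-33u+10r²-110r = -3u(8u-r+11) - 10r(8u-r+11); both groups contain (8u-r+11), giving -(3u+10r)(8u-r+11).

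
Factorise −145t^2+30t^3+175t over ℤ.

Pull out the common factor 5t, then factor the remaining trinomial.

5t(2t−5)(3t−7)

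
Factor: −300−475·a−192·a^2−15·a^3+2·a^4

Trying the rational-root candidates, a = 15 is a root, so (a−15) is a factor; dividing leaves 2·a^3+15·a^2+33·a+20.
Then a = −4 is a root, so (a+4) divides it; the quotient is 2·a^2+7·a+5.
The remaining quadratic factors as (2·a+5)(a+1).

(2·a+5)·(a+1)·(a+4)·(a−15)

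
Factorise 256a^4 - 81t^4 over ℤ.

(4a + 3t)(4a - 3t)(16a^2 + 9t^2)

Difference of squares twice: with A = 4a and B = 3t, A⁴ − B⁴ = (A² − B²)(A² + B²), and A² − B² factors again.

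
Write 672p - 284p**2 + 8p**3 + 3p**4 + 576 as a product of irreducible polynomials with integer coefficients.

Trying the rational-root candidates, p = -12 is a root, so (p + 12) divides it; the quotient is 3p**3 - 28p**2 + 52p + 48.
Continuing, p = -2/3 is a root, so (3p + 2) is a factor; dividing leaves p**2 - 10p + 24.
The remaining quadratic factors as (p - 6)(p - 4).

(3p + 2)(p + 12)(p - 4)(p - 6)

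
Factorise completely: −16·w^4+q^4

Difference of squares twice: with A = q and B = 2·w, A⁴ − B⁴ = (A² − B²)(A² + B²), and A² − B² factors again.

(q+2·w)·(q−2·w)·(q^2+4·w^2)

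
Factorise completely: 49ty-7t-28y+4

Group as (49ty-7t) + (-28y+4) = 7t(7y-1) - 4(7y-1).
Both groups share the factor (7y-1).

(7t-4)(7y-1)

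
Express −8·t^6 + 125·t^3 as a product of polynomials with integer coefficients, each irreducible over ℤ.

Factor out t^3 first: what remains is −8·t^3 + 125.
Recognize a difference of cubes with the parts 5 and 2·t.

−t^3·(2·t − 5)·(4·t^2 + 10·t + 25)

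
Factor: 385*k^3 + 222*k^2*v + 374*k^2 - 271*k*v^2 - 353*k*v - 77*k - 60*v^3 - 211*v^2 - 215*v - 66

(11*k + 12*v + 11)*(5*k + v + 2)*(7*k - 5*v - 3)

Group: 5*k*(77*k^2 + 29*k*v + 44*k - 60*v^2 - 91*v - 33) + (v + 2)*(77*k^2 + 29*k*v + 44*k - 60*v^2 - 91*v - 33); both groups contain (77*k^2 + 29*k*v + 44*k - 60*v^2 - 91*v - 33), so (5*k + v + 2) is a factor with cofactor 77*k^2 + 29*k*v + 44*k - 60*v^2 - 91*v - 33.
The cofactor groups again: 77*k^2 + 29*k*v + 44*k - 60*v^2 - 91*v - 33 = 7*k*(11*k + 12*v + 11) + (-5*v - 3)*(11*k + 12*v + 11); both groups contain (11*k + 12*v + 11), giving (7*k - 5*v - 3)*(11*k + 12*v + 11).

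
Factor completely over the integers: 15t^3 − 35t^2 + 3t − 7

(3t − 7)(5t^2 + 1)

Group as (15t^3 + 3t) + (−35t^2 − 7) = 3t(5t^2 + 1) − 7(5t^2 + 1).
Both groups share the factor (5t^2 + 1).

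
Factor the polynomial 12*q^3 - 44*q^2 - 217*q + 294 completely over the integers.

Testing divisors of the constant over divisors of the leading coefficient, q = 7/6 is a root, so (6*q - 7) divides it; the quotient is 2*q^2 - 5*q - 42.
The remaining quadratic factors as (2*q + 7)(q - 6).

(2*q + 7)*(6*q - 7)*(q - 6)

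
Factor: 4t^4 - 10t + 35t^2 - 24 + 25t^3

Trying the rational-root candidates, t = -4 is a root, giving the factor (t + 4) and quotient 4t^3 + 9t^2 - t - 6.
Next, t = 3/4 is a root, so (4t - 3) is a factor; dividing leaves t^2 + 3t + 2.
The remaining quadratic factors as (t + 2)(t + 1).

(4t - 3)(t + 1)(t + 2)(t + 4)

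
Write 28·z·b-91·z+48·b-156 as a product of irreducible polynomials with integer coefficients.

Group as (28·z·b-91·z) + (48·b-156) = 7·z·(4·b-13) + 12·(4·b-13).
Both groups share the factor (4·b-13).

(4·b-13)·(7·z+12)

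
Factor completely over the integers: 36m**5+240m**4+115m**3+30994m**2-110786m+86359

Trying the rational-root candidates, m = 7/6 is a root, giving the factor (6m-7) and quotient 6m**4+47m**3+74m**2+5252m-12337.
Next, m = 13/6 is a root, so (6m-13) divides it; the quotient is m**3+10m**2+34m+949.
Then m = -13 is a root, so (m+13) is a factor; dividing leaves m**2-3m+73.
The quadratic m**2-3m+73 has discriminant -283 < 0 and is irreducible over ℤ.

(6m-13)(6m-7)(m+13)(m**2-3m+73)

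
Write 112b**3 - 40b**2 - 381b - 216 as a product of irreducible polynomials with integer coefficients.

Testing divisors of the constant over divisors of the leading coefficient, b = -8/7 is a root, giving the factor (7b + 8) and quotient 16b**2 - 24b - 27.
The remaining quadratic factors as (4b + 3)(4b - 9).

(4b + 3)(4b - 9)(7b + 8)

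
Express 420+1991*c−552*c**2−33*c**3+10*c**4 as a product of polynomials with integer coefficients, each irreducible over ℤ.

By the rational root theorem, c = −15/2 is a root, so (2*c+15) divides it; the quotient is 5*c**3−54*c**2+129*c+28.
Continuing, c = −1/5 is a root, so (5*c+1) divides it; the quotient is c**2−11*c+28.
The remaining quadratic factors as (c−4)(c−7).

(2*c+15)*(5*c+1)*(c−4)*(c−7)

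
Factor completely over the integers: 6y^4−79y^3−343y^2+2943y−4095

(6y−13)(y+7)(y−15)(y−3)

By the rational root theorem, y = 13/6 is a root, giving the factor (6y−13) and quotient y^3−11y^2−81y+315.
Continuing, y = 15 is a root, so (y−15) divides it; the quotient is y^2+4y−21.
The remaining quadratic factors as (y−3)(y+7).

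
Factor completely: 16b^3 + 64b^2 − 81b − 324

(4b + 9)(4b − 9)(b + 4)

By the rational root theorem, b = −4 is a root, giving the factor (b + 4) and quotient 16b^2 − 81.
The remaining quadratic factors as (4b − 9)(4b + 9).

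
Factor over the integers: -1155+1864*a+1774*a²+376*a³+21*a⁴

(3*a+7)*(7*a-3)*(a+11)*(a+5)

Trying the rational-root candidates, a = -7/3 is a root, so (3*a+7) divides it; the quotient is 7*a³+109*a²+337*a-165.
Next, a = 3/7 is a root, so (7*a-3) is a factor; dividing leaves a²+16*a+55.
The remaining quadratic factors as (a+11)(a+5).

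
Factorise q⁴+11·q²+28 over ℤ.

Substitute u = q² to get a quadratic in u, then factor.
q²+7 is irreducible over ℤ (always positive, so no real roots).
q²+4 is irreducible over ℤ (sum of squares).

(q²+4)·(q²+7)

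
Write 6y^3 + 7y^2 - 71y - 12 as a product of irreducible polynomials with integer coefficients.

(6y + 1)(y + 4)(y - 3)

Among the possible rational roots, y = -4 is a root, giving the factor (y + 4) and quotient 6y^2 - 17y - 3.
The remaining quadratic factors as (y - 3)(6y + 1).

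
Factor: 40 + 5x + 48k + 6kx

Group as (6kx + 48k) + (5x + 40) = 6k(x + 8) + 5(x + 8).
Both groups share the factor (x + 8).

(6k + 5)(x + 8)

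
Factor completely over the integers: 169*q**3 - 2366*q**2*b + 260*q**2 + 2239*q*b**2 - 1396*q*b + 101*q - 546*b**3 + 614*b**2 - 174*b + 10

(q - 13*b + 1)*(13*q - 6*b + 2)*(13*q - 7*b + 5)

Group: 13*q*(13*q**2 - 175*q*b + 15*q + 78*b**2 - 32*b + 2) + (-7*b + 5)*(13*q**2 - 175*q*b + 15*q + 78*b**2 - 32*b + 2); both groups contain (13*q**2 - 175*q*b + 15*q + 78*b**2 - 32*b + 2), so (13*q - 7*b + 5) is a factor with cofactor 13*q**2 - 175*q*b + 15*q + 78*b**2 - 32*b + 2.
The cofactor groups again: 13*q**2 - 175*q*b + 15*q + 78*b**2 - 32*b + 2 = 13*q*(q - 13*b + 1) + (-6*b + 2)*(q - 13*b + 1); both groups contain (q - 13*b + 1), giving (13*q - 6*b + 2)*(q - 13*b + 1).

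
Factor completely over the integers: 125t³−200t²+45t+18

(5t+1)(5t−3)(5t−6)

Testing divisors of the constant over divisors of the leading coefficient, t = 6/5 is a root, giving the factor (5t−6) and quotient 25t²−10t−3.
The remaining quadratic factors as (5t+1)(5t−3).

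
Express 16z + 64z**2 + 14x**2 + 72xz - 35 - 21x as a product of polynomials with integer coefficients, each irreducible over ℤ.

(2x + 8z - 5)(7x + 8z + 7)

Group: 2x(7x + 8z + 7) + (8z - 5)(7x + 8z + 7); both groups contain (7x + 8z + 7).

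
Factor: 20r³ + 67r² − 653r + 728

By the rational root theorem, r = −8 is a root, so (r + 8) divides it; the quotient is 20r² − 93r + 91.
The remaining quadratic factors as (5r − 7)(4r − 13).

(4r − 13)(5r − 7)(r + 8)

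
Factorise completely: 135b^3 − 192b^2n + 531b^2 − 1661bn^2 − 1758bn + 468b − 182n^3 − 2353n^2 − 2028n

Group: 5b(27b^2 − 114bn + 36b − 13n^2 − 156n) + (14n + 13)(27b^2 − 114bn + 36b − 13n^2 − 156n); both groups contain (27b^2 − 114bn + 36b − 13n^2 − 156n), so (5b + 14n + 13) is a factor with cofactor 27b^2 − 114bn + 36b − 13n^2 − 156n.
The cofactor groups again: 27b^2 − 114bn + 36b − 13n^2 − 156n = 9b(3b − 13n) + (n + 12)(3b − 13n); both groups contain (3b − 13n), giving (9b + n + 12)(3b − 13n).

(3b − 13n)(5b + 14n + 13)(9b + n + 12)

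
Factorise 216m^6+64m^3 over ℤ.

8m^3(3m+2)(9m^2-6m+4)

Every term has a factor of 8m^3; factoring it out leaves 27m^3+8.
Recognize a sum of cubes with the parts 2 and 3m.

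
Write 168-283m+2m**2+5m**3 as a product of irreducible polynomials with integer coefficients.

Among the possible rational roots, m = 3/5 is a root, giving the factor (5m-3) and quotient m**2+m-56.
The remaining quadratic factors as (m-7)(m+8).

(5m-3)(m+8)(m-7)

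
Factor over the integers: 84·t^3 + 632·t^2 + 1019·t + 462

(2·t + 11)·(6·t + 7)·(7·t + 6)

Trying the rational-root candidates, t = -11/2 is a root, so (2·t + 11) divides it; the quotient is 42·t^2 + 85·t + 42.
The remaining quadratic factors as (6·t + 7)(7·t + 6).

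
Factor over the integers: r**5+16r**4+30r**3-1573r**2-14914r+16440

(r+12)(r-1)(r-10)(r**2+15r+137)

Trying the rational-root candidates, r = -12 is a root, giving the factor (r+12) and quotient r**4+4r**3-18r**2-1357r+1370.
Continuing, r = 1 is a root, so (r-1) divides it; the quotient is r**3+5r**2-13r-1370.
Continuing, r = 10 is a root, so (r-10) is a factor; dividing leaves r**2+15r+137.
The quadratic r**2+15r+137 has discriminant -323 < 0 and is irreducible over ℤ.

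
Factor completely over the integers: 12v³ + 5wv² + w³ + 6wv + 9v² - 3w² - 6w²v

Group: w(w² - 3wv - 3w - 4v² - 3v) - 3v(w² - 3wv - 3w - 4v² - 3v); both groups contain (w² - 3wv - 3w - 4v² - 3v), so (w - 3v) is a factor with cofactor w² - 3wv - 3w - 4v² - 3v.
The cofactor groups again: w² - 3wv - 3w - 4v² - 3v = w(w + v) + (-4v - 3)(w + v); both groups contain (w + v), giving (w - 4v - 3)(w + v).

(w - 3v)(w - 4v - 3)(w + v)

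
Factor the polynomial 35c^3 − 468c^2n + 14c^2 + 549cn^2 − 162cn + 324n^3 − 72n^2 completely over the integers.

Group: 5c(7c^2 − 81cn − 36n^2) + (−9n + 2)(7c^2 − 81cn − 36n^2); both groups contain (7c^2 − 81cn − 36n^2), so (5c − 9n + 2) is a factor with cofactor 7c^2 − 81cn − 36n^2.
The cofactor groups again: 7c^2 − 81cn − 36n^2 = c(7c + 3n) − 12n(7c + 3n); both groups contain (7c + 3n), giving (c − 12n)(7c + 3n).

(5c − 9n + 2)(7c + 3n)(c − 12n)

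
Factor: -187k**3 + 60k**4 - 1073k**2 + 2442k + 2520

(3k - 14)(4k + 15)(5k + 4)(k - 3)

Among the possible rational roots, k = -15/4 is a root, giving the factor (4k + 15) and quotient 15k**3 - 103k**2 + 118k + 168.
Next, k = -4/5 is a root, so (5k + 4) divides it; the quotient is 3k**2 - 23k + 42.
The remaining quadratic factors as (3k - 14)(k - 3).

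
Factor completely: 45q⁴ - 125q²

Pull out the common factor 5q²; 9q² - 25 is a difference of squares.

5q²(3q + 5)(3q - 5)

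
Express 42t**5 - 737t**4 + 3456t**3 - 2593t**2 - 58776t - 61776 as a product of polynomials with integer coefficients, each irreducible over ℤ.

(6t + 13)(7t + 9)(t - 12)(t**2 - 9t + 44)

Among the possible rational roots, t = 12 is a root, giving the factor (t - 12) and quotient 42t**4 - 233t**3 + 660t**2 + 5327t + 5148.
Continuing, t = -13/6 is a root, so (6t + 13) is a factor; dividing leaves 7t**3 - 54t**2 + 227t + 396.
Then t = -9/7 is a root, giving the factor (7t + 9) and quotient t**2 - 9t + 44.
The quadratic t**2 - 9t + 44 has discriminant -95 < 0 and is irreducible over ℤ.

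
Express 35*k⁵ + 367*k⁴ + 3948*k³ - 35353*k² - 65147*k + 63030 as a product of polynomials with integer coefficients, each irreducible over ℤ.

Among the possible rational roots, k = -11/5 is a root, so (5*k + 11) is a factor; dividing leaves 7*k⁴ + 58*k³ + 662*k² - 8527*k + 5730.
Continuing, k = 5/7 is a root, so (7*k - 5) is a factor; dividing leaves k³ + 9*k² + 101*k - 1146.
Then k = 6 is a root, giving the factor (k - 6) and quotient k² + 15*k + 191.
The quadratic k² + 15*k + 191 has discriminant -539 < 0 and is irreducible over ℤ.

(5*k + 11)*(7*k - 5)*(k - 6)*(k² + 15*k + 191)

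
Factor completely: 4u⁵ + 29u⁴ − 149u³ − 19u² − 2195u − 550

(4u + 1)(u + 11)(u − 5)(u² + u + 10)

Among the possible rational roots, u = −11 is a root, so (u + 11) is a factor; dividing leaves 4u⁴ − 15u³ + 16u² − 195u − 50.
Continuing, u = −1/4 is a root, so (4u + 1) is a factor; dividing leaves u³ − 4u² + 5u − 50.
Next, u = 5 is a root, giving the factor (u − 5) and quotient u² + u + 10.
The quadratic u² + u + 10 has discriminant −39 < 0 and is irreducible over ℤ.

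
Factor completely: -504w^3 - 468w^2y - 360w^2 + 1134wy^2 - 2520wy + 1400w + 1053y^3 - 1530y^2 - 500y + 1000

-(14w + 13y + 10)(6w + 9y - 10)(6w - 9y + 10)

Group: 6w(-84w^2 + 48wy - 200w + 117y^2 - 40y - 100) + (9y - 10)(-84w^2 + 48wy - 200w + 117y^2 - 40y - 100); both groups contain (-84w^2 + 48wy - 200w + 117y^2 - 40y - 100), so (6w + 9y - 10) is a factor with cofactor -84w^2 + 48wy - 200w + 117y^2 - 40y - 100.
The cofactor groups again: -84w^2 + 48wy - 200w + 117y^2 - 40y - 100 = -14w(6w - 9y + 10) + (-13y - 10)(6w - 9y + 10); both groups contain (6w - 9y + 10), giving -(14w + 13y + 10)(6w - 9y + 10).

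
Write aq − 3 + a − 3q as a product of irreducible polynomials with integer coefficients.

(a − 3)(q + 1)

Group as (aq + a) + (−3q − 3) = a(q + 1) − 3(q + 1).
Both groups share the factor (q + 1).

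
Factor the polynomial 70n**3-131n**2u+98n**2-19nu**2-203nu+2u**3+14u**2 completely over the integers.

(14n-u)(5n+u+7)(n-2u)

Group: 5n(14n**2-29nu+2u**2) + (u+7)(14n**2-29nu+2u**2); both groups contain (14n**2-29nu+2u**2), so (5n+u+7) is a factor with cofactor 14n**2-29nu+2u**2.
The cofactor groups again: 14n**2-29nu+2u**2 = n(14n-u) - 2u(14n-u); both groups contain (14n-u), giving (n-2u)(14n-u).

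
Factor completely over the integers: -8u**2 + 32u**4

Factor out 8u**2, leaving 4u**2 - 1, which is a difference of two squares.

8u**2(2u + 1)(2u - 1)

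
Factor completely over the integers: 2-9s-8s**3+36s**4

Group as (36s**4-9s) + (-8s**3+2) = 9s(4s**3-1) - 2(4s**3-1).
Both groups share the factor (4s**3-1).

(9s-2)(4s**3-1)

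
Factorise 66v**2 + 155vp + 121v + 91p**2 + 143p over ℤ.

Group: 11v(6v + 7p + 11) + 13p(6v + 7p + 11); both groups contain (6v + 7p + 11).

(11v + 13p)(6v + 7p + 11)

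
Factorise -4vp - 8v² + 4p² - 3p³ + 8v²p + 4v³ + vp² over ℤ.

Group: v(4v² + 4vp - 8v - 3p² + 4p) + p(4v² + 4vp - 8v - 3p² + 4p); both groups contain (4v² + 4vp - 8v - 3p² + 4p), so (v + p) is a factor with cofactor 4v² + 4vp - 8v - 3p² + 4p.
The cofactor groups again: 4v² + 4vp - 8v - 3p² + 4p = 2v(2v + 3p - 4) - p(2v + 3p - 4); both groups contain (2v + 3p - 4), giving (2v - p)(2v + 3p - 4).

(2v - p)(2v + 3p - 4)(v + p)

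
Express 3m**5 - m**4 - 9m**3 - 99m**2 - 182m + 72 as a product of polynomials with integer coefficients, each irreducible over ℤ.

Testing divisors of the constant over divisors of the leading coefficient, m = 1/3 is a root, so (3m - 1) is a factor; dividing leaves m**4 - 3m**2 - 34m - 72.
Next, m = -2 is a root, so (m + 2) is a factor; dividing leaves m**3 - 2m**2 + m - 36.
Continuing, m = 4 is a root, so (m - 4) is a factor; dividing leaves m**2 + 2m + 9.
The quadratic m**2 + 2m + 9 has discriminant -32 < 0 and is irreducible over ℤ.

(3m - 1)(m + 2)(m - 4)(m**2 + 2m + 9)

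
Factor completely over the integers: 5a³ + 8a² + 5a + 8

(5a + 8)(a² + 1)

Group as (5a³ + 5a) + (8a² + 8) = 5a(a² + 1) + 8(a² + 1).
Both groups share the factor (a² + 1).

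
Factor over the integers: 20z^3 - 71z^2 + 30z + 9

Among the possible rational roots, z = -1/5 is a root, so (5z + 1) divides it; the quotient is 4z^2 - 15z + 9.
The remaining quadratic factors as (z - 3)(4z - 3).

(4z - 3)(5z + 1)(z - 3)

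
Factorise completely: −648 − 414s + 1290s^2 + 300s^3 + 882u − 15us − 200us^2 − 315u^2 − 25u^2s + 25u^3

Group: 5u(5u^2 + 5us − 57u − 30s^2 − 111s + 108) + (−10s − 6)(5u^2 + 5us − 57u − 30s^2 − 111s + 108); both groups contain (5u^2 + 5us − 57u − 30s^2 − 111s + 108), so (5u − 10s − 6) is a factor with cofactor 5u^2 + 5us − 57u − 30s^2 − 111s + 108.
The cofactor groups again: 5u^2 + 5us − 57u − 30s^2 − 111s + 108 = u(5u + 15s − 12) + (−2s − 9)(5u + 15s − 12); both groups contain (5u + 15s − 12), giving (u − 2s − 9)(5u + 15s − 12).

(5u − 10s − 6)(u − 2s − 9)(5u + 15s − 12)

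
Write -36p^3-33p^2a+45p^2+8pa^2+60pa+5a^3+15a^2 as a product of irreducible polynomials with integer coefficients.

-(12p-5a-15)(3p+a)(p+a)

Group: 12p(-3p^2-4pa-a^2) + (-5a-15)(-3p^2-4pa-a^2); both groups contain (-3p^2-4pa-a^2), so (12p-5a-15) is a factor with cofactor -3p^2-4pa-a^2.
The cofactor groups again: -3p^2-4pa-a^2 = -p(3p+a) - a(3p+a); both groups contain (3p+a), giving -(p+a)(3p+a).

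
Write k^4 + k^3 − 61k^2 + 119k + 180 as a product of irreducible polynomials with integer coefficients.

Among the possible rational roots, k = −9 is a root, giving the factor (k + 9) and quotient k^3 − 8k^2 + 11k + 20.
Then k = −1 is a root, so (k + 1) is a factor; dividing leaves k^2 − 9k + 20.
The remaining quadratic factors as (k − 5)(k − 4).

(k + 1)(k + 9)(k − 4)(k − 5)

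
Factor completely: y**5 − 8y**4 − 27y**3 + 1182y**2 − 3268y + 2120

Trying the rational-root candidates, y = 1 is a root, so (y − 1) is a factor; dividing leaves y**4 − 7y**3 − 34y**2 + 1148y − 2120.
Then y = 2 is a root, giving the factor (y − 2) and quotient y**3 − 5y**2 − 44y + 1060.
Then y = −10 is a root, so (y + 10) is a factor; dividing leaves y**2 − 15y + 106.
The quadratic y**2 − 15y + 106 has discriminant −199 < 0 and is irreducible over ℤ.

(y + 10)(y − 1)(y − 2)(y**2 − 15y + 106)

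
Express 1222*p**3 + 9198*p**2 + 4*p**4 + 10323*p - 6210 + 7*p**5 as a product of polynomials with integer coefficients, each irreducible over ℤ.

(7*p - 3)*(p + 2)*(p + 5)*(p**2 - 6*p + 207)

Testing divisors of the constant over divisors of the leading coefficient, p = -2 is a root, so (p + 2) is a factor; dividing leaves 7*p**4 - 10*p**3 + 1242*p**2 + 6714*p - 3105.
Then p = -5 is a root, giving the factor (p + 5) and quotient 7*p**3 - 45*p**2 + 1467*p - 621.
Continuing, p = 3/7 is a root, so (7*p - 3) divides it; the quotient is p**2 - 6*p + 207.
The quadratic p**2 - 6*p + 207 has discriminant -792 < 0 and is irreducible over ℤ.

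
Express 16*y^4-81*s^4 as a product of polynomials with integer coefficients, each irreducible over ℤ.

Difference of squares twice: with A = 2*y and B = 3*s, A⁴ − B⁴ = (A² − B²)(A² + B²), and A² − B² factors again.

(2*y-3*s)*(2*y+3*s)*(4*y^2+9*s^2)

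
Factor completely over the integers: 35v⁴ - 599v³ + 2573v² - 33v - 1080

(5v + 3)(7v - 5)(v - 8)(v - 9)

Testing divisors of the constant over divisors of the leading coefficient, v = 8 is a root, giving the factor (v - 8) and quotient 35v³ - 319v² + 21v + 135.
Continuing, v = 5/7 is a root, so (7v - 5) is a factor; dividing leaves 5v² - 42v - 27.
The remaining quadratic factors as (5v + 3)(v - 9).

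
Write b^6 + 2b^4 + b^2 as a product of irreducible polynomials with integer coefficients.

Every term has a factor of b^2; factoring it out leaves b^4 + 2b^2 + 1.
Recognize a perfect-square trinomial with the parts 1 and b^2.

b^2(b^2 + 1)^2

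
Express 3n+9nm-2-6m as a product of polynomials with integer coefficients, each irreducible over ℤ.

(3m+1)(3n-2)

Group as (9nm+3n) + (-6m-2) = 3n(3m+1) - 2(3m+1).
Both groups share the factor (3m+1).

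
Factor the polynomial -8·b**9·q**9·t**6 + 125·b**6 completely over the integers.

-b**6·(2·b·q**3·t**2 - 5)·(4·b**2·q**6·t**4 + 10·b·q**3·t**2 + 25)

Every term has a factor of b**6; factoring it out leaves -8·b**3·q**9·t**6 + 125.
Recognize a difference of cubes with the parts 5 and 2·b·q**3·t**2.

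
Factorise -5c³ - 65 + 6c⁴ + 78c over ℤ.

(6c - 5)(c³ + 13)

Group as (6c⁴ + 78c) + (-5c³ - 65) = 6c(c³ + 13) - 5(c³ + 13).
Both groups share the factor (c³ + 13).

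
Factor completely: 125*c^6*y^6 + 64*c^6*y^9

Every term has a factor of c^6*y^6; factoring it out leaves 64*y^3 + 125.
Recognize a sum of cubes with the parts 4*y and 5.

c^6*y^6*(4*y + 5)*(16*y^2 − 20*y + 25)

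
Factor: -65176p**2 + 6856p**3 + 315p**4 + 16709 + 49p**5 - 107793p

(7p + 11)(7p - 1)(p - 7)(p**2 + 12p + 217)

Trying the rational-root candidates, p = 1/7 is a root, so (7p - 1) is a factor; dividing leaves 7p**4 + 46p**3 + 986p**2 - 9170p - 16709.
Next, p = 7 is a root, so (p - 7) divides it; the quotient is 7p**3 + 95p**2 + 1651p + 2387.
Then p = -11/7 is a root, so (7p + 11) is a factor; dividing leaves p**2 + 12p + 217.
The quadratic p**2 + 12p + 217 has discriminant -724 < 0 and is irreducible over ℤ.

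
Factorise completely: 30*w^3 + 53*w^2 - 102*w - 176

By the rational root theorem, w = 11/6 is a root, so (6*w - 11) is a factor; dividing leaves 5*w^2 + 18*w + 16.
The remaining quadratic factors as (w + 2)(5*w + 8).

(5*w + 8)*(6*w - 11)*(w + 2)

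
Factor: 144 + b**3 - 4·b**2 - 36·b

(b + 6)·(b - 4)·(b - 6)

By the rational root theorem, b = 6 is a root, so (b - 6) is a factor; dividing leaves b**2 + 2·b - 24.
The remaining quadratic factors as (b - 4)(b + 6).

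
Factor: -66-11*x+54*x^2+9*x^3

Group as (9*x^3-11*x) + (54*x^2-66) = x*(9*x^2-11) + 6*(9*x^2-11).
Both groups share the factor (9*x^2-11).

(x+6)*(9*x^2-11)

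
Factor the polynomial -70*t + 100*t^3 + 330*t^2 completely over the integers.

10*t*(2*t + 7)*(5*t - 1)

Pull out the common factor 10*t, then factor the remaining trinomial.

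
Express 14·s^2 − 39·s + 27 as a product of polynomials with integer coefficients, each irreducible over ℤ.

Need a pair with product 14·27 = 378 and sum −39: that's −18 and −21.
Split the middle term: 14·s^2 − 18·s − 21·s + 27 = 2·s·(7·s − 9) − 3·(7·s − 9).

(2·s − 3)·(7·s − 9)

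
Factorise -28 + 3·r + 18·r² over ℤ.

(3·r + 4)·(6·r - 7)

Need a pair with product 18·(-28) = -504 and sum 3: that's 24 and -21.
Split the middle term: 18·r² + 24·r - 21·r - 28 = 6·r·(3·r + 4) - 7·(3·r + 4).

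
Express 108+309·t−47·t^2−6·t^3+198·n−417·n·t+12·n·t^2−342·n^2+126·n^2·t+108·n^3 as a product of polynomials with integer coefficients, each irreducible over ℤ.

Group: 6·n·(18·n^2+15·n·t−30·n−3·t^2−37·t−12) + (2·t−9)·(18·n^2+15·n·t−30·n−3·t^2−37·t−12); both groups contain (18·n^2+15·n·t−30·n−3·t^2−37·t−12), so (6·n+2·t−9) is a factor with cofactor 18·n^2+15·n·t−30·n−3·t^2−37·t−12.
The cofactor groups again: 18·n^2+15·n·t−30·n−3·t^2−37·t−12 = 3·n·(6·n−t−12) + (3·t+1)·(6·n−t−12); both groups contain (6·n−t−12), giving (3·n+3·t+1)·(6·n−t−12).

(3·n+3·t+1)·(6·n+2·t−9)·(6·n−t−12)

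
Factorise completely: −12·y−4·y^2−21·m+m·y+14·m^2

Group: 7·m·(2·m−y−3) + 4·y·(2·m−y−3); both groups contain (2·m−y−3).

(2·m−y−3)·(7·m+4·y)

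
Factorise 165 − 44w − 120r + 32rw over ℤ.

Group as (32rw − 120r) + (−44w + 165) = 8r(4w − 15) − 11(4w − 15).
Both groups share the factor (4w − 15).

(4w − 15)(8r − 11)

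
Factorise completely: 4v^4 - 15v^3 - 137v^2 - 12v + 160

(4v + 5)(v + 4)(v - 1)(v - 8)

Trying the rational-root candidates, v = -4 is a root, so (v + 4) is a factor; dividing leaves 4v^3 - 31v^2 - 13v + 40.
Continuing, v = -5/4 is a root, giving the factor (4v + 5) and quotient v^2 - 9v + 8.
The remaining quadratic factors as (v - 8)(v - 1).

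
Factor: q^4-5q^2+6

(q^2-2)(q^2-3)

Substitute u = q^2 to get a quadratic in u, then factor.
q^2-2 is irreducible over ℤ (2 is not a perfect square).
q^2-3 is irreducible over ℤ (3 is not a perfect square).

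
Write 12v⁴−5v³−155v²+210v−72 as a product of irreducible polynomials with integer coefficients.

Among the possible rational roots, v = −4 is a root, giving the factor (v+4) and quotient 12v³−53v²+57v−18.
Next, v = 3 is a root, so (v−3) is a factor; dividing leaves 12v²−17v+6.
The remaining quadratic factors as (4v−3)(3v−2).

(3v−2)(4v−3)(v+4)(v−3)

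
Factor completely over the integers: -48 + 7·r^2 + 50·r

(7·r - 6)·(r + 8)

Need a pair with product 7·(-48) = -336 and sum 50: that's -6 and 56.
Split the middle term: 7·r^2 - 6·r + 56·r - 48 = r·(7·r - 6) + 8·(7·r - 6).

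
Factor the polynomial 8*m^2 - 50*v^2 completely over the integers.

Every term has a factor of 2. Then 4*m^2 - 25*v^2 = (2*m)² − (5*v)².

2*(2*m + 5*v)*(2*m - 5*v)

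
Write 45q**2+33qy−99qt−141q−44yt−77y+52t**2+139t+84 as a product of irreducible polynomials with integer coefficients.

(15q+11y−13t−12)(3q−4t−7)

Group: 15q(3q−4t−7) + (11y−13t−12)(3q−4t−7); both groups contain (3q−4t−7).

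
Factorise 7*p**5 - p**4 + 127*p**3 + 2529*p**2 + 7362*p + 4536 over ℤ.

(7*p + 6)*(p + 3)*(p + 4)*(p**2 - 8*p + 63)

By the rational root theorem, p = -3 is a root, so (p + 3) is a factor; dividing leaves 7*p**4 - 22*p**3 + 193*p**2 + 1950*p + 1512.
Continuing, p = -6/7 is a root, giving the factor (7*p + 6) and quotient p**3 - 4*p**2 + 31*p + 252.
Next, p = -4 is a root, giving the factor (p + 4) and quotient p**2 - 8*p + 63.
The quadratic p**2 - 8*p + 63 has discriminant -188 < 0 and is irreducible over ℤ.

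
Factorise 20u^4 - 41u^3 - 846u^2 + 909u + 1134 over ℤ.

(4u + 3)(5u - 9)(u + 6)(u - 7)

Trying the rational-root candidates, u = -3/4 is a root, so (4u + 3) is a factor; dividing leaves 5u^3 - 14u^2 - 201u + 378.
Continuing, u = 7 is a root, so (u - 7) divides it; the quotient is 5u^2 + 21u - 54.
The remaining quadratic factors as (5u - 9)(u + 6).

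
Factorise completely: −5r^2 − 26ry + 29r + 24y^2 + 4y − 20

−(5r − 4y − 4)(r + 6y − 5)

Group: −5r(r + 6y − 5) + (4y + 4)(r + 6y − 5); both groups contain (r + 6y − 5).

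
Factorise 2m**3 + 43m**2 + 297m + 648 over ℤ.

Testing divisors of the constant over divisors of the leading coefficient, m = -9 is a root, so (m + 9) is a factor; dividing leaves 2m**2 + 25m + 72.
The remaining quadratic factors as (m + 8)(2m + 9).

(2m + 9)(m + 8)(m + 9)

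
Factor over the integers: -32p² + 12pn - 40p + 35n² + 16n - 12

-(4p - 5n + 2)(8p + 7n + 6)

Group: -4p(8p + 7n + 6) + (5n - 2)(8p + 7n + 6); both groups contain (8p + 7n + 6).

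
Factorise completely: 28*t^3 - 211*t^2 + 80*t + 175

Testing divisors of the constant over divisors of the leading coefficient, t = 7 is a root, so (t - 7) divides it; the quotient is 28*t^2 - 15*t - 25.
The remaining quadratic factors as (7*t + 5)(4*t - 5).

(4*t - 5)*(7*t + 5)*(t - 7)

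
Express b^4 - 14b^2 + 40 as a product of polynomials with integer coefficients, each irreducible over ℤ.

(b + 2)(b - 2)(b^2 - 10)

Substitute u = b^2 to get a quadratic in u, then factor.
b^2 - 10 is irreducible over ℤ (10 is not a perfect square).
b^2 - 4 is a difference of squares.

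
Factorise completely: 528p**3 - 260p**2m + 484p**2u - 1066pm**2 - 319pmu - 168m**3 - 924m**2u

Group: 12p(44p**2 - 29pm - 84m**2) + (2m + 11u)(44p**2 - 29pm - 84m**2); both groups contain (44p**2 - 29pm - 84m**2), so (12p + 2m + 11u) is a factor with cofactor 44p**2 - 29pm - 84m**2.
The cofactor groups again: 44p**2 - 29pm - 84m**2 = 11p(4p - 7m) + 12m(4p - 7m); both groups contain (4p - 7m), giving (11p + 12m)(4p - 7m).

(4p - 7m)(11p + 12m)(12p + 2m + 11u)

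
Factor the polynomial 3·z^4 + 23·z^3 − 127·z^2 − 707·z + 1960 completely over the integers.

(3·z − 7)·(z + 7)·(z + 8)·(z − 5)

Trying the rational-root candidates, z = −7 is a root, so (z + 7) is a factor; dividing leaves 3·z^3 + 2·z^2 − 141·z + 280.
Next, z = 5 is a root, so (z − 5) is a factor; dividing leaves 3·z^2 + 17·z − 56.
The remaining quadratic factors as (z + 8)(3·z − 7).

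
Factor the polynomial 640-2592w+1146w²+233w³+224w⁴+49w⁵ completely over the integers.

Testing divisors of the constant over divisors of the leading coefficient, w = 8/7 is a root, so (7w-8) divides it; the quotient is 7w⁴+40w³+79w²+254w-80.
Continuing, w = -5 is a root, giving the factor (w+5) and quotient 7w³+5w²+54w-16.
Next, w = 2/7 is a root, so (7w-2) is a factor; dividing leaves w²+w+8.
The quadratic w²+w+8 has discriminant -31 < 0 and is irreducible over ℤ.

(7w-2)(7w-8)(w+5)(w²+w+8)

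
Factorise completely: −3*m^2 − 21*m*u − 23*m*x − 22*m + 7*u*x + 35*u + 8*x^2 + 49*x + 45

−(3*m − x − 5)*(m + 7*u + 8*x + 9)

Group: −3*m*(m + 7*u + 8*x + 9) + (x + 5)*(m + 7*u + 8*x + 9); both groups contain (m + 7*u + 8*x + 9).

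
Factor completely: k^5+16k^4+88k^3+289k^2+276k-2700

Trying the rational-root candidates, k = -9 is a root, so (k+9) divides it; the quotient is k^4+7k^3+25k^2+64k-300.
Continuing, k = -6 is a root, so (k+6) is a factor; dividing leaves k^3+k^2+19k-50.
Continuing, k = 2 is a root, giving the factor (k-2) and quotient k^2+3k+25.
The quadratic k^2+3k+25 has discriminant -91 < 0 and is irreducible over ℤ.

(k+6)(k+9)(k-2)(k^2+3k+25)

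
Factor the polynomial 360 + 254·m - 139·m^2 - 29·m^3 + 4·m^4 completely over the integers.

(4·m - 9)·(m + 1)·(m + 4)·(m - 10)

Among the possible rational roots, m = 9/4 is a root, so (4·m - 9) is a factor; dividing leaves m^3 - 5·m^2 - 46·m - 40.
Then m = -4 is a root, so (m + 4) divides it; the quotient is m^2 - 9·m - 10.
The remaining quadratic factors as (m - 10)(m + 1).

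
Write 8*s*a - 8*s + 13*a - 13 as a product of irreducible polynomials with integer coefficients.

Group as (8*s*a - 8*s) + (13*a - 13) = 8*s*(a - 1) + 13*(a - 1).
Both groups share the factor (a - 1).

(8*s + 13)*(a - 1)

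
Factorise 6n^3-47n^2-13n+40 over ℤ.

Trying the rational-root candidates, n = 8 is a root, so (n-8) is a factor; dividing leaves 6n^2+n-5.
The remaining quadratic factors as (n+1)(6n-5).

(6n-5)(n+1)(n-8)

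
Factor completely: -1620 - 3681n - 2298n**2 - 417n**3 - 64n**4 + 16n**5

(4n + 3)(4n + 5)(n - 9)(n**2 + 3n + 12)

By the rational root theorem, n = -3/4 is a root, giving the factor (4n + 3) and quotient 4n**4 - 19n**3 - 90n**2 - 507n - 540.
Continuing, n = 9 is a root, giving the factor (n - 9) and quotient 4n**3 + 17n**2 + 63n + 60.
Then n = -5/4 is a root, so (4n + 5) is a factor; dividing leaves n**2 + 3n + 12.
The quadratic n**2 + 3n + 12 has discriminant -39 < 0 and is irreducible over ℤ.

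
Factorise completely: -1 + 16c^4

(2c + 1)(2c - 1)(4c^2 + 1)

Write as (4c^2)² − (1)², then factor 4c^2 - 1 once more.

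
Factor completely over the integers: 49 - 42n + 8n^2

Need a pair with product 8·49 = 392 and sum -42: that's -28 and -14.
Split the middle term: 8n^2 - 28n - 14n + 49 = 4n(2n - 7) - 7(2n - 7).

(2n - 7)(4n - 7)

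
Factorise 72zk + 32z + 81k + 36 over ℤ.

Group as (72zk + 32z) + (81k + 36) = 8z(9k + 4) + 9(9k + 4).
Both groups share the factor (9k + 4).

(8z + 9)(9k + 4)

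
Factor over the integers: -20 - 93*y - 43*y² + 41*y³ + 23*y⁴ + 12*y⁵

(3*y - 4)*(4*y + 1)*(y + 1)*(y² + 2*y + 5)

Testing divisors of the constant over divisors of the leading coefficient, y = 4/3 is a root, giving the factor (3*y - 4) and quotient 4*y⁴ + 13*y³ + 31*y² + 27*y + 5.
Then y = -1 is a root, so (y + 1) is a factor; dividing leaves 4*y³ + 9*y² + 22*y + 5.
Then y = -1/4 is a root, so (4*y + 1) divides it; the quotient is y² + 2*y + 5.
The quadratic y² + 2*y + 5 has discriminant -16 < 0 and is irreducible over ℤ.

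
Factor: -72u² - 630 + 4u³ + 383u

Testing divisors of the constant over divisors of the leading coefficient, u = 7/2 is a root, so (2u - 7) is a factor; dividing leaves 2u² - 29u + 90.
The remaining quadratic factors as (2u - 9)(u - 10).

(2u - 7)(2u - 9)(u - 10)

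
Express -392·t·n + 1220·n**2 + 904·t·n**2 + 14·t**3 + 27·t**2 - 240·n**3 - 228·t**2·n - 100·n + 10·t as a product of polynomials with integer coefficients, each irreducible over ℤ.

Group: 2·t·(7·t**2 - 72·t·n + 10·t + 20·n**2 - 100·n) + (-12·n + 1)·(7·t**2 - 72·t·n + 10·t + 20·n**2 - 100·n); both groups contain (7·t**2 - 72·t·n + 10·t + 20·n**2 - 100·n), so (2·t - 12·n + 1) is a factor with cofactor 7·t**2 - 72·t·n + 10·t + 20·n**2 - 100·n.
The cofactor groups again: 7·t**2 - 72·t·n + 10·t + 20·n**2 - 100·n = t·(7·t - 2·n + 10) - 10·n·(7·t - 2·n + 10); both groups contain (7·t - 2·n + 10), giving (t - 10·n)·(7·t - 2·n + 10).

(t - 10·n)·(2·t - 12·n + 1)·(7·t - 2·n + 10)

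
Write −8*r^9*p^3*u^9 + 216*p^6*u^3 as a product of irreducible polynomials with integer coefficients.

Factor out 8*p^3*u^3 first: what remains is −r^9*u^6 + 27*p^3.
Recognize a difference of cubes with the parts 3*p and r^3*u^2.

−8*p^3*u^3*(r^3*u^2 − 3*p)*(r^6*u^4 + 3*r^3*p*u^2 + 9*p^2)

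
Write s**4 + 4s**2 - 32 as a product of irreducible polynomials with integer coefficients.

Substitute u = s**2 to get a quadratic in u, then factor.
s**2 + 8 is irreducible over ℤ (always positive, so no real roots).
s**2 - 4 is a difference of squares.

(s + 2)(s - 2)(s**2 + 8)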